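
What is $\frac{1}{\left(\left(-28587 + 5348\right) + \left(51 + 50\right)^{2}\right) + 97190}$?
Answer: $\frac{1}{84152} \approx 1.1883 \cdot 10^{-5}$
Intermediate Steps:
$\frac{1}{\left(\left(-28587 + 5348\right) + \left(51 + 50\right)^{2}\right) + 97190} = \frac{1}{\left(-23239 + 101^{2}\right) + 97190} = \frac{1}{\left(-23239 + 10201\right) + 97190} = \frac{1}{-13038 + 97190} = \frac{1}{84152}$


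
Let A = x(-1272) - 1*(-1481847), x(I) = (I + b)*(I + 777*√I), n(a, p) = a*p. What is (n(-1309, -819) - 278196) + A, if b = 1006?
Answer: 2614074 - 413364*I*√318 ≈ 2.6141e+6 - 7.3713e+6*I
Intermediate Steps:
x(I) = (1006 + I)*(I + 777*√I) (x(I) = (I + 1006)*(I + 777*√I) = (1006 + I)*(I + 777*√I))
A = 1820199 - 413364*I*√318 (A = ((-1272)² + 777*(-1272)^(3/2) + 1006*(-1272) + 781662*√(-1272)) - 1*(-1481847) = (1617984 + 777*(-2544*I*√318) - 1279632 + 781662*(2*I*√318)) + 1481847 = (1617984 - 1976688*I*√318 - 1279632 + 1563324*I*√318) + 1481847 = (338352 - 413364*I*√318) + 1481847 = 1820199 - 413364*I*√318 ≈ 1.8202e+6 - 7.3713e+6*I)
(n(-1309, -819) - 278196) + A = (-1309*(-819) - 278196) + (1820199 - 413364*I*√318) = (1072071 - 278196) + (1820199 - 413364*I*√318) = 793875 + (1820199 - 413364*I*√318) = 2614074 - 413364*I*√318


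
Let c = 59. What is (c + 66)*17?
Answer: 2125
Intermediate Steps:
(c + 66)*17 = (59 + 66)*17 = 125*17 = 2125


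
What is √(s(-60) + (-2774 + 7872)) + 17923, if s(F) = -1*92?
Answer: 17923 + √5006 ≈ 17994.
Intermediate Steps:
s(F) = -92
√(s(-60) + (-2774 + 7872)) + 17923 = √(-92 + (-2774 + 7872)) + 17923 = √(-92 + 5098) + 17923 = √5006 + 17923 = 17923 + √5006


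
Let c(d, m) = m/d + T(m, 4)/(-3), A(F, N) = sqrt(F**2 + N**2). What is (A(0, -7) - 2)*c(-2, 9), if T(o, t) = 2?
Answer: -155/6 ≈ -25.833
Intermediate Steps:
c(d, m) = -2/3 + m/d (c(d, m) = m/d + 2/(-3) = m/d + 2*(-1/3) = m/d - 2/3 = -2/3 + m/d)
(A(0, -7) - 2)*c(-2, 9) = (sqrt(0**2 + (-7)**2) - 2)*(-2/3 + 9/(-2)) = (sqrt(0 + 49) - 2)*(-2/3 + 9*(-1/2)) = (sqrt(49) - 2)*(-2/3 - 9/2) = (7 - 2)*(-31/6) = 5*(-31/6) = -155/6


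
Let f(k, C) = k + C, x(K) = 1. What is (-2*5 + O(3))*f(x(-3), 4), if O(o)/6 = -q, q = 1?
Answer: -80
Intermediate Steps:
f(k, C) = C + k
O(o) = -6 (O(o) = 6*(-1*1) = 6*(-1) = -6)
(-2*5 + O(3))*f(x(-3), 4) = (-2*5 - 6)*(4 + 1) = (-10 - 6)*5 = -16*5 = -80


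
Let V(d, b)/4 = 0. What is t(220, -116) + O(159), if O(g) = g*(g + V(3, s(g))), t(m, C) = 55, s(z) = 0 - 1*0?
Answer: 25336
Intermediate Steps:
s(z) = 0 (s(z) = 0 + 0 = 0)
V(d, b) = 0 (V(d, b) = 4*0 = 0)
O(g) = g² (O(g) = g*(g + 0) = g*g = g²)
t(220, -116) + O(159) = 55 + 159² = 55 + 25281 = 25336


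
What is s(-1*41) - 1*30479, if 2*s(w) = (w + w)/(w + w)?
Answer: -60957/2 ≈ -30479.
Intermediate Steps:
s(w) = ½ (s(w) = ((w + w)/(w + w))/2 = ((2*w)/((2*w)))/2 = ((2*w)*(1/(2*w)))/2 = (½)*1 = ½)
s(-1*41) - 1*30479 = ½ - 1*30479 = ½ - 30479 = -60957/2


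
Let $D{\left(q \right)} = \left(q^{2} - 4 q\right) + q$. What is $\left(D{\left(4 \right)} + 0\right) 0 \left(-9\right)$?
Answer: $0$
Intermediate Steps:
$D{\left(q \right)} = q^{2} - 3 q$
$\left(D{\left(4 \right)} + 0\right) 0 \left(-9\right) = \left(4 \left(-3 + 4\right) + 0\right) 0 \left(-9\right) = \left(4 \cdot 1 + 0\right) 0 \left(-9\right) = \left(4 + 0\right) 0 \left(-9\right) = 4 \cdot 0 \left(-9\right) = 0 \left(-9\right) = 0$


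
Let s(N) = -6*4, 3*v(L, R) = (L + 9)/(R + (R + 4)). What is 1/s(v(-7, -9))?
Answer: -1/24 ≈ -0.041667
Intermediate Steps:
v(L, R) = (9 + L)/(3*(4 + 2*R)) (v(L, R) = ((L + 9)/(R + (R + 4)))/3 = ((9 + L)/(R + (4 + R)))/3 = ((9 + L)/(4 + 2*R))/3 = (9 + L)/(3*(4 + 2*R)))
s(N) = -24
1/s(v(-7, -9)) = 1/(-24) = -1/24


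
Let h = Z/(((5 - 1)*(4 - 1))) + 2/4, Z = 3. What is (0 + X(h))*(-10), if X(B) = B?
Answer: -15/2 ≈ -7.5000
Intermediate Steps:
h = ¾ (h = 3/(((5 - 1)*(4 - 1))) + 2/4 = 3/((4*3)) + 2*(¼) = 3/12 + ½ = 3*(1/12) + ½ = ¼ + ½ = ¾ ≈ 0.75000)
(0 + X(h))*(-10) = (0 + ¾)*(-10) = (¾)*(-10) = -15/2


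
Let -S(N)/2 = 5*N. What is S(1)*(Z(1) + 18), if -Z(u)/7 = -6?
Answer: -600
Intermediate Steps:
S(N) = -10*N
Z(u) = 42 (Z(u) = -7*(-6) = 42)
S(1)*(Z(1) + 18) = (-10*1)*(42 + 18) = -10*60 = -600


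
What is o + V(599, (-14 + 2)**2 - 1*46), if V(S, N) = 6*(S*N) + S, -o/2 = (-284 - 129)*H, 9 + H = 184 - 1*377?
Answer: 185959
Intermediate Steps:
H = -202 (H = -9 + (184 - 1*377) = -9 + (184 - 377) = -9 - 193 = -202)
o = -166852 (o = -2*(-284 - 129)*(-202) = -(-826)*(-202) = -2*83426 = -166852)
V(S, N) = S + 6*N*S (V(S, N) = 6*(N*S) + S = 6*N*S + S = S + 6*N*S)
o + V(599, (-14 + 2)**2 - 1*46) = -166852 + 599*(1 + 6*((-14 + 2)**2 - 1*46)) = -166852 + 599*(1 + 6*((-12)**2 - 46)) = -166852 + 599*(1 + 6*(144 - 46)) = -166852 + 599*(1 + 6*98) = -166852 + 599*(1 + 588) = -166852 + 599*589 = -166852 + 352811 = 185959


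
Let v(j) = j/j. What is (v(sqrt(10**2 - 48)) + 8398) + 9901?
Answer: 18300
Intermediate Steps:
v(j) = 1
(v(sqrt(10**2 - 48)) + 8398) + 9901 = (1 + 8398) + 9901 = 8399 + 9901 = 18300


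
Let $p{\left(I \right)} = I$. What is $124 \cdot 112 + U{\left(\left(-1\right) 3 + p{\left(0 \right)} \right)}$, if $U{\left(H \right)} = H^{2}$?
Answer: $13897$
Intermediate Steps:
$124 \cdot 112 + U{\left(\left(-1\right) 3 + p{\left(0 \right)} \right)} = 124 \cdot 112 + \left(\left(-1\right) 3 + 0\right)^{2} = 13888 + \left(-3 + 0\right)^{2} = 13888 + \left(-3\right)^{2} = 13888 + 9 = 13897$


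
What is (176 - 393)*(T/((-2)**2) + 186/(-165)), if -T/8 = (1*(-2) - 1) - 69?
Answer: -1705186/55 ≈ -31003.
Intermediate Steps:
T = 576 (T = -8*((1*(-2) - 1) - 69) = -8*((-2 - 1) - 69) = -8*(-3 - 69) = -8*(-72) = 576)
(176 - 393)*(T/((-2)**2) + 186/(-165)) = (176 - 393)*(576/((-2)**2) + 186/(-165)) = -217*(576/4 + 186*(-1/165)) = -217*(576*(1/4) - 62/55) = -217*(144 - 62/55) = -217*7858/55 = -1705186/55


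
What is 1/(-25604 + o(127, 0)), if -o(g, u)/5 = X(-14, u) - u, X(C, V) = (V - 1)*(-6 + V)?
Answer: -1/25634 ≈ -3.9011e-5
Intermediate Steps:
X(C, V) = (-1 + V)*(-6 + V)
o(g, u) = -30 - 5*u² + 40*u (o(g, u) = -5*((6 + u² - 7*u) - u) = -5*(6 + u² - 8*u) = -30 - 5*u² + 40*u)
1/(-25604 + o(127, 0)) = 1/(-25604 + (-30 - 5*0² + 40*0)) = 1/(-25604 + (-30 - 5*0 + 0)) = 1/(-25604 + (-30 + 0 + 0)) = 1/(-25604 - 30) = 1/(-25634) = -1/25634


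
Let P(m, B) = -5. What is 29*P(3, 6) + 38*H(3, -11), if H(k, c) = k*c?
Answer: -1399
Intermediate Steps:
H(k, c) = c*k
29*P(3, 6) + 38*H(3, -11) = 29*(-5) + 38*(-11*3) = -145 + 38*(-33) = -145 - 1254 = -1399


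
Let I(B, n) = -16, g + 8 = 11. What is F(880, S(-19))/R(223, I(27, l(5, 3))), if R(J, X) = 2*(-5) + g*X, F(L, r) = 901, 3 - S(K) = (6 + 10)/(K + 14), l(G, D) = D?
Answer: -901/58 ≈ -15.534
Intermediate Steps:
g = 3 (g = -8 + 11 = 3)
S(K) = 3 - 16/(14 + K) (S(K) = 3 - (6 + 10)/(K + 14) = 3 - 16/(14 + K))
R(J, X) = -10 + 3*X (R(J, X) = 2*(-5) + 3*X = -10 + 3*X)
F(880, S(-19))/R(223, I(27, l(5, 3))) = 901/(-10 + 3*(-16)) = 901/(-10 - 48) = 901/(-58) = 901*(-1/58) = -901/58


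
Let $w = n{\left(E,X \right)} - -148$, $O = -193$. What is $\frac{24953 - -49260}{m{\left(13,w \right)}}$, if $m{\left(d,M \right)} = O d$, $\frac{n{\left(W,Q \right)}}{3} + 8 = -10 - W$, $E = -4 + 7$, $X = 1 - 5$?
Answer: $- \frac{74213}{2509} \approx -29.579$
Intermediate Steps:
$X = -4$ ($X = 1 - 5 = -4$)
$E = 3$
$n{\left(W,Q \right)} = -54 - 3 W$ ($n{\left(W,Q \right)} = -24 + 3 \left(-10 - W\right) = -24 - \left(30 + 3 W\right) = -54 - 3 W$)
$w = 85$ ($w = \left(-54 - 9\right) - -148 = \left(-54 - 9\right) + 148 = -63 + 148 = 85$)
$m{\left(d,M \right)} = - 193 d$
$\frac{24953 - -49260}{m{\left(13,w \right)}} = \frac{24953 - -49260}{\left(-193\right) 13} = \frac{24953 + 49260}{-2509} = 74213 \left(- \frac{1}{2509}\right) = - \frac{74213}{2509}$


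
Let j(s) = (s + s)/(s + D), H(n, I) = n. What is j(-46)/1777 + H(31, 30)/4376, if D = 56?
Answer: 74139/38880760 ≈ 0.0019068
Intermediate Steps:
j(s) = 2*s/(56 + s) (j(s) = (s + s)/(s + 56) = (2*s)/(56 + s) = 2*s/(56 + s))
j(-46)/1777 + H(31, 30)/4376 = (2*(-46)/(56 - 46))/1777 + 31/4376 = (2*(-46)/10)*(1/1777) + 31*(1/4376) = (2*(-46)*(1/10))*(1/1777) + 31/4376 = -46/5*1/1777 + 31/4376 = -46/8885 + 31/4376 = 74139/38880760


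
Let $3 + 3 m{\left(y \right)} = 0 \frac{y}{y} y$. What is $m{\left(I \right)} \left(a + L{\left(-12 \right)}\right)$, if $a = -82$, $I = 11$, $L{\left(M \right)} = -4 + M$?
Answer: $98$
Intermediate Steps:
$m{\left(y \right)} = -1$ ($m{\left(y \right)} = -1 + \frac{0 \frac{y}{y} y}{3} = -1 + \frac{0 \cdot 1 y}{3} = -1 + \frac{0 y}{3} = -1 + \frac{1}{3} \cdot 0 = -1 + 0 = -1$)
$m{\left(I \right)} \left(a + L{\left(-12 \right)}\right) = - (-82 - 16) = \left(-1\right) \left(-98\right) = 98$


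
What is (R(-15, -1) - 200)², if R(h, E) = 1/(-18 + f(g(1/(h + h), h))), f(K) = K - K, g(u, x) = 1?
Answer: 12967201/324 ≈ 40022.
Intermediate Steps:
f(K) = 0
R(h, E) = -1/18 (R(h, E) = 1/(-18 + 0) = 1/(-18) = -1/18)
(R(-15, -1) - 200)² = (-1/18 - 200)² = (-3601/18)² = 12967201/324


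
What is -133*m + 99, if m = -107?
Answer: 14330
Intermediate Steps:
-133*m + 99 = -133*(-107) + 99 = 14231 + 99 = 14330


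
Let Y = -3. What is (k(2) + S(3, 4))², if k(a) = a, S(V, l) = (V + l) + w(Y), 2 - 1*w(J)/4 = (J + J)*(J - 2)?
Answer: 10609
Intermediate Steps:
w(J) = 8 - 8*J*(-2 + J) (w(J) = 8 - 4*(J + J)*(J - 2) = 8 - 4*2*J*(-2 + J) = 8 - 8*J*(-2 + J))
S(V, l) = -112 + V + l (S(V, l) = (V + l) + (8 - 8*(-3)² + 16*(-3)) = (V + l) + (8 - 8*9 - 48) = (V + l) + (8 - 72 - 48) = (V + l) - 112 = -112 + V + l)
(k(2) + S(3, 4))² = (2 + (-112 + 3 + 4))² = (2 - 105)² = (-103)² = 10609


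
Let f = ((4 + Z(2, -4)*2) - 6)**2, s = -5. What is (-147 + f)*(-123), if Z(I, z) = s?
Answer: 369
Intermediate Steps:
Z(I, z) = -5
f = 144 (f = ((4 - 5*2) - 6)**2 = ((4 - 10) - 6)**2 = (-6 - 6)**2 = (-12)**2 = 144)
(-147 + f)*(-123) = (-147 + 144)*(-123) = -3*(-123) = 369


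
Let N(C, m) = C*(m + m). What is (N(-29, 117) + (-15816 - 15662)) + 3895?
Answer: -34369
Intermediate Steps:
N(C, m) = 2*C*m (N(C, m) = C*(2*m) = 2*C*m)
(N(-29, 117) + (-15816 - 15662)) + 3895 = (2*(-29)*117 + (-15816 - 15662)) + 3895 = (-6786 - 31478) + 3895 = -38264 + 3895 = -34369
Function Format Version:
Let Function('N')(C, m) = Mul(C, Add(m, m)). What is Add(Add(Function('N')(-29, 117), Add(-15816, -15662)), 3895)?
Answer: -34369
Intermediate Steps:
Function('N')(C, m) = Mul(2, C, m) (Function('N')(C, m) = Mul(C, Mul(2, m)) = Mul(2, C, m))
Add(Add(Function('N')(-29, 117), Add(-15816, -15662)), 3895) = Add(Add(Mul(2, -29, 117), Add(-15816, -15662)), 3895) = Add(Add(-6786, -31478), 3895) = Add(-38264, 3895) = -34369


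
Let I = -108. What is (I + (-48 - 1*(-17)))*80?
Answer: -11120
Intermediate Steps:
(I + (-48 - 1*(-17)))*80 = (-108 + (-48 - 1*(-17)))*80 = (-108 + (-48 + 17))*80 = (-108 - 31)*80 = -139*80 = -11120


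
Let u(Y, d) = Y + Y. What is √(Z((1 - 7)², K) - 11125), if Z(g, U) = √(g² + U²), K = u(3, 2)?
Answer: √(-11125 + 6*√37) ≈ 105.3*I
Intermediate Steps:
u(Y, d) = 2*Y
K = 6 (K = 2*3 = 6)
Z(g, U) = √(U² + g²)
√(Z((1 - 7)², K) - 11125) = √(√(6² + ((1 - 7)²)²) - 11125) = √(√(36 + ((-6)²)²) - 11125) = √(√(36 + 36²) - 11125) = √(√(36 + 1296) - 11125) = √(√1332 - 11125) = √(6*√37 - 11125) = √(-11125 + 6*√37)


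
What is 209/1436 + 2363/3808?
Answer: 61605/80416 ≈ 0.76608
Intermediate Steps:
209/1436 + 2363/3808 = 209*(1/1436) + 2363*(1/3808) = 209/1436 + 139/224 = 61605/80416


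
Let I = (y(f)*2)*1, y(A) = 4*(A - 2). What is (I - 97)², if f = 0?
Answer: 12769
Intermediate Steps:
y(A) = -8 + 4*A (y(A) = 4*(-2 + A) = -8 + 4*A)
I = -16 (I = ((-8 + 4*0)*2)*1 = ((-8 + 0)*2)*1 = -8*2*1 = -16*1 = -16)
(I - 97)² = (-16 - 97)² = (-113)² = 12769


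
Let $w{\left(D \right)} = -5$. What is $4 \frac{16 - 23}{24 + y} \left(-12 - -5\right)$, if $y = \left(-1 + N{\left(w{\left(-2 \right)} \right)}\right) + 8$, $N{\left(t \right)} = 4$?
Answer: $\frac{28}{5} \approx 5.6$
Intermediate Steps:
$y = 11$ ($y = \left(-1 + 4\right) + 8 = 3 + 8 = 11$)
$4 \frac{16 - 23}{24 + y} \left(-12 - -5\right) = 4 \frac{16 - 23}{24 + 11} \left(-12 - -5\right) = 4 \left(- \frac{7}{35}\right) \left(-12 + 5\right) = 4 \left(\left(-7\right) \frac{1}{35}\right) \left(-7\right) = 4 \left(- \frac{1}{5}\right) \left(-7\right) = \left(- \frac{4}{5}\right) \left(-7\right) = \frac{28}{5}$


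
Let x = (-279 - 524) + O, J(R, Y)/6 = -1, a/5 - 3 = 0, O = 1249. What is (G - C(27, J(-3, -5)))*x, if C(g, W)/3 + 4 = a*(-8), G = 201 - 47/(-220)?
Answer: 28121861/110 ≈ 2.5565e+5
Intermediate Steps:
a = 15 (a = 15 + 5*0 = 15 + 0 = 15)
J(R, Y) = -6 (J(R, Y) = 6*(-1) = -6)
G = 44267/220 (G = 201 - 47*(-1)/220 = 201 - 1*(-47/220) = 201 + 47/220 = 44267/220 ≈ 201.21)
x = 446 (x = (-279 - 524) + 1249 = -803 + 1249 = 446)
C(g, W) = -372 (C(g, W) = -12 + 3*(15*(-8)) = -12 + 3*(-120) = -12 - 360 = -372)
(G - C(27, J(-3, -5)))*x = (44267/220 - 1*(-372))*446 = (44267/220 + 372)*446 = (126107/220)*446 = 28121861/110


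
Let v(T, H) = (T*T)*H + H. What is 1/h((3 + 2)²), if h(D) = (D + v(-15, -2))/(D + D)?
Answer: -50/427 ≈ -0.11710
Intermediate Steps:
v(T, H) = H + H*T² (v(T, H) = T²*H + H = H*T² + H = H + H*T²)
h(D) = (-452 + D)/(2*D) (h(D) = (D - 2*(1 + (-15)²))/(D + D) = (D - 2*(1 + 225))/((2*D)) = (D - 2*226)*(1/(2*D)) = (D - 452)*(1/(2*D)) = (-452 + D)*(1/(2*D)) = (-452 + D)/(2*D))
1/h((3 + 2)²) = 1/((-452 + (3 + 2)²)/(2*((3 + 2)²))) = 1/((-452 + 5²)/(2*(5²))) = 1/((½)*(-452 + 25)/25) = 1/((½)*(1/25)*(-427)) = 1/(-427/50) = -50/427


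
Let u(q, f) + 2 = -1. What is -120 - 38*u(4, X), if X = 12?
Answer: -6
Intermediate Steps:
u(q, f) = -3 (u(q, f) = -2 - 1 = -3)
-120 - 38*u(4, X) = -120 - 38*(-3) = -120 + 114 = -6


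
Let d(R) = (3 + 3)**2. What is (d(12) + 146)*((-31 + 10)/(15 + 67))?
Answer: -1911/41 ≈ -46.610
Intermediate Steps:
d(R) = 36 (d(R) = 6**2 = 36)
(d(12) + 146)*((-31 + 10)/(15 + 67)) = (36 + 146)*((-31 + 10)/(15 + 67)) = 182*(-21/82) = -1911/41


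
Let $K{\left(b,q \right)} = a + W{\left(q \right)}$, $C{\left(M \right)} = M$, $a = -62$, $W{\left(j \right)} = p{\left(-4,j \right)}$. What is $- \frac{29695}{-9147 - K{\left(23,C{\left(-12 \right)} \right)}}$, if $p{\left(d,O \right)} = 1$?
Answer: $\frac{29695}{9086} \approx 3.2682$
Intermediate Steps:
$W{\left(j \right)} = 1$
$K{\left(b,q \right)} = -61$ ($K{\left(b,q \right)} = -62 + 1 = -61$)
$- \frac{29695}{-9147 - K{\left(23,C{\left(-12 \right)} \right)}} = - \frac{29695}{-9147 - -61} = - \frac{29695}{-9147 + 61} = - \frac{29695}{-9086} = \left(-29695\right) \left(- \frac{1}{9086}\right) = \frac{29695}{9086}$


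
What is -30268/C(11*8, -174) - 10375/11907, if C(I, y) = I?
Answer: -90328519/261954 ≈ -344.83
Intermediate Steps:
-30268/C(11*8, -174) - 10375/11907 = -30268/(11*8) - 10375/11907 = -30268/88 - 10375*1/11907 = -30268*1/88 - 10375/11907 = -7567/22 - 10375/11907 = -90328519/261954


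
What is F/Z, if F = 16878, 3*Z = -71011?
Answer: -50634/71011 ≈ -0.71304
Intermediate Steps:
Z = -71011/3 (Z = (1/3)*(-71011) = -71011/3 ≈ -23670.)
F/Z = 16878/(-71011/3) = 16878*(-3/71011) = -50634/71011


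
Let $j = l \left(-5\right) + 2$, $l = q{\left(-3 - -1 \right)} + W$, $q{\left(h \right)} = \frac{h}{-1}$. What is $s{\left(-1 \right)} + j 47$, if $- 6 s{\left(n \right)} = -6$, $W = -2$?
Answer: $95$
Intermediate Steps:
$q{\left(h \right)} = - h$ ($q{\left(h \right)} = h \left(-1\right) = - h$)
$s{\left(n \right)} = 1$ ($s{\left(n \right)} = \left(- \frac{1}{6}\right) \left(-6\right) = 1$)
$l = 0$ ($l = - (-3 - -1) - 2 = - (-3 + 1) - 2 = \left(-1\right) \left(-2\right) - 2 = 2 - 2 = 0$)
$j = 2$ ($j = 0 \left(-5\right) + 2 = 0 + 2 = 2$)
$s{\left(-1 \right)} + j 47 = 1 + 2 \cdot 47 = 1 + 94 = 95$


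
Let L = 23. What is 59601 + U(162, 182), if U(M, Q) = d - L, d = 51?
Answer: 59629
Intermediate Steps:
U(M, Q) = 28 (U(M, Q) = 51 - 1*23 = 51 - 23 = 28)
59601 + U(162, 182) = 59601 + 28 = 59629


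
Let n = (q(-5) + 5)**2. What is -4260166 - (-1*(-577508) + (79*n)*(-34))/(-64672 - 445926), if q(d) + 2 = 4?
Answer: -1087615896687/255299 ≈ -4.2602e+6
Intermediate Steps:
q(d) = 2 (q(d) = -2 + 4 = 2)
n = 49 (n = (2 + 5)**2 = 7**2 = 49)
-4260166 - (-1*(-577508) + (79*n)*(-34))/(-64672 - 445926) = -4260166 - (-1*(-577508) + (79*49)*(-34))/(-64672 - 445926) = -4260166 - (577508 + 3871*(-34))/(-510598) = -4260166 - (577508 - 131614)*(-1)/510598 = -4260166 - 445894*(-1)/510598 = -4260166 - 1*(-222947/255299) = -4260166 + 222947/255299 = -1087615896687/255299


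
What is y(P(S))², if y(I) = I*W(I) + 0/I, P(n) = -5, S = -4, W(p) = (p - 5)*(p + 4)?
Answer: 2500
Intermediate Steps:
W(p) = (-5 + p)*(4 + p)
y(I) = I*(-20 + I² - I) (y(I) = I*(-20 + I² - I) + 0/I = I*(-20 + I² - I) + 0 = I*(-20 + I² - I))
y(P(S))² = (-5*(-20 + (-5)² - 1*(-5)))² = (-5*(-20 + 25 + 5))² = (-5*10)² = (-50)² = 2500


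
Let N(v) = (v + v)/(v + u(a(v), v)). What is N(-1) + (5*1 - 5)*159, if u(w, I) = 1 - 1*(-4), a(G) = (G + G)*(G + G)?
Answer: -1/2 ≈ -0.50000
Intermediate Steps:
a(G) = 4*G**2 (a(G) = (2*G)*(2*G) = 4*G**2)
u(w, I) = 5 (u(w, I) = 1 + 4 = 5)
N(v) = 2*v/(5 + v) (N(v) = (v + v)/(v + 5) = (2*v)/(5 + v) = 2*v/(5 + v))
N(-1) + (5*1 - 5)*159 = 2*(-1)/(5 - 1) + (5*1 - 5)*159 = 2*(-1)/4 + (5 - 5)*159 = 2*(-1)*(1/4) + 0*159 = -1/2 + 0 = -1/2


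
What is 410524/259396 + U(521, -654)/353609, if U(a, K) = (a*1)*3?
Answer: 36392604266/22931190041 ≈ 1.5870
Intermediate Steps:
U(a, K) = 3*a (U(a, K) = a*3 = 3*a)
410524/259396 + U(521, -654)/353609 = 410524/259396 + (3*521)/353609 = 410524*(1/259396) + 1563*(1/353609) = 102631/64849 + 1563/353609 = 36392604266/22931190041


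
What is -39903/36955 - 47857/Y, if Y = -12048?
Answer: 1287804091/445233840 ≈ 2.8924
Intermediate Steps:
-39903/36955 - 47857/Y = -39903/36955 - 47857/(-12048) = -39903*1/36955 - 47857*(-1/12048) = -39903/36955 + 47857/12048 = 1287804091/445233840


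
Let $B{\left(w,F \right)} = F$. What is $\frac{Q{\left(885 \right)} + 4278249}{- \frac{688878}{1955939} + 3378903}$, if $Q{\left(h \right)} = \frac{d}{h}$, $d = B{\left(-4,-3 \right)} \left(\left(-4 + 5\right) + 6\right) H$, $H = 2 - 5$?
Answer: $\frac{822852763987988}{649877867493835} \approx 1.2662$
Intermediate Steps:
$H = -3$ ($H = 2 - 5 = -3$)
$d = 63$ ($d = - 3 \left(\left(-4 + 5\right) + 6\right) \left(-3\right) = - 3 \left(1 + 6\right) \left(-3\right) = \left(-3\right) 7 \left(-3\right) = \left(-21\right) \left(-3\right) = 63$)
$Q{\left(h \right)} = \frac{63}{h}$
$\frac{Q{\left(885 \right)} + 4278249}{- \frac{688878}{1955939} + 3378903} = \frac{\frac{63}{885} + 4278249}{- \frac{688878}{1955939} + 3378903} = \frac{63 \cdot \frac{1}{885} + 4278249}{\left(-688878\right) \frac{1}{1955939} + 3378903} = \frac{\frac{21}{295} + 4278249}{- \frac{688878}{1955939} + 3378903} = \frac{1262083476}{295 \cdot \frac{6608927466039}{1955939}} = \frac{1262083476}{295} \cdot \frac{1955939}{6608927466039} = \frac{822852763987988}{649877867493835}$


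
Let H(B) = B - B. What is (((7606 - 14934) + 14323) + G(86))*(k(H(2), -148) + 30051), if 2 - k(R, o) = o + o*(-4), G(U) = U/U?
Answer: 207144564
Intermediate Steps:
G(U) = 1
H(B) = 0
k(R, o) = 2 + 3*o (k(R, o) = 2 - (o + o*(-4)) = 2 - (o - 4*o) = 2 - (-3)*o = 2 + 3*o)
(((7606 - 14934) + 14323) + G(86))*(k(H(2), -148) + 30051) = (((7606 - 14934) + 14323) + 1)*((2 + 3*(-148)) + 30051) = ((-7328 + 14323) + 1)*((2 - 444) + 30051) = (6995 + 1)*(-442 + 30051) = 6996*29609 = 207144564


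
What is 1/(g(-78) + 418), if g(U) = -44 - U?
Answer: 1/452 ≈ 0.0022124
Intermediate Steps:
1/(g(-78) + 418) = 1/((-44 - 1*(-78)) + 418) = 1/((-44 + 78) + 418) = 1/(34 + 418) = 1/452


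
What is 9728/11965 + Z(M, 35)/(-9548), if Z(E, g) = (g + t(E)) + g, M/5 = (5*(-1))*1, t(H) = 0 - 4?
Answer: 4186057/5192810 ≈ 0.80613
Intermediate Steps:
t(H) = -4
M = -25 (M = 5*((5*(-1))*1) = 5*(-5*1) = 5*(-5) = -25)
Z(E, g) = -4 + 2*g (Z(E, g) = (g - 4) + g = (-4 + g) + g = -4 + 2*g)
9728/11965 + Z(M, 35)/(-9548) = 9728/11965 + (-4 + 2*35)/(-9548) = 9728*(1/11965) + (-4 + 70)*(-1/9548) = 9728/11965 + 66*(-1/9548) = 9728/11965 - 3/434 = 4186057/5192810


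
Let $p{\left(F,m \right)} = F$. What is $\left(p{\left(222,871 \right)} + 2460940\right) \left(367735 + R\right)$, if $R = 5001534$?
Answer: $13214640830578$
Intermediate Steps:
$\left(p{\left(222,871 \right)} + 2460940\right) \left(367735 + R\right) = \left(222 + 2460940\right) \left(367735 + 5001534\right) = 2461162 \cdot 5369269 = 13214640830578$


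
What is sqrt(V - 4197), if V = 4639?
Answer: sqrt(442) ≈ 21.024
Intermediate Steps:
sqrt(V - 4197) = sqrt(4639 - 4197) = sqrt(442)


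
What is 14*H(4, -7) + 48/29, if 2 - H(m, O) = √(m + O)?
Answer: 860/29 - 14*I*√3 ≈ 29.655 - 24.249*I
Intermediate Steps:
H(m, O) = 2 - √(O + m) (H(m, O) = 2 - √(m + O) = 2 - √(O + m))
14*H(4, -7) + 48/29 = 14*(2 - √(-7 + 4)) + 48/29 = 14*(2 - √(-3)) + 48*(1/29) = 14*(2 - I*√3) + 48/29 = (28 - 14*I*√3) + 48/29 = 860/29 - 14*I*√3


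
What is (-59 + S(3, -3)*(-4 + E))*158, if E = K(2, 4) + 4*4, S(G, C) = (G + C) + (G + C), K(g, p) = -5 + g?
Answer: -9322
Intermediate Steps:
S(G, C) = 2*C + 2*G (S(G, C) = (C + G) + (C + G) = 2*C + 2*G)
E = 13 (E = (-5 + 2) + 4*4 = -3 + 16 = 13)
(-59 + S(3, -3)*(-4 + E))*158 = (-59 + (2*(-3) + 2*3)*(-4 + 13))*158 = (-59 + (-6 + 6)*9)*158 = (-59 + 0*9)*158 = (-59 + 0)*158 = -59*158 = -9322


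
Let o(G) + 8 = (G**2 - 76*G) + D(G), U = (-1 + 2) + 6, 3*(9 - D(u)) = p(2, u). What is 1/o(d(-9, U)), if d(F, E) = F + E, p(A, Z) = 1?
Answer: 3/470 ≈ 0.0063830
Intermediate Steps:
D(u) = 26/3 (D(u) = 9 - 1/3*1 = 9 - 1/3 = 26/3)
U = 7 (U = 1 + 6 = 7)
d(F, E) = E + F
o(G) = 2/3 + G**2 - 76*G (o(G) = -8 + ((G**2 - 76*G) + 26/3) = -8 + (26/3 + G**2 - 76*G) = 2/3 + G**2 - 76*G)
1/o(d(-9, U)) = 1/(2/3 + (7 - 9)**2 - 76*(7 - 9)) = 1/(2/3 + (-2)**2 - 76*(-2)) = 1/(2/3 + 4 + 152) = 1/(470/3) = 3/470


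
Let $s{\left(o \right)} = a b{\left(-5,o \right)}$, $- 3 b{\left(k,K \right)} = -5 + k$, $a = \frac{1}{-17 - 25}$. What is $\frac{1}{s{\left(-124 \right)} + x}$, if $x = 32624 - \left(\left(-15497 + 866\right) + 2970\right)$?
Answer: $\frac{63}{2789950} \approx 2.2581 \cdot 10^{-5}$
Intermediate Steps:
$a = - \frac{1}{42}$ ($a = \frac{1}{-42} = - \frac{1}{42} \approx -0.02381$)
$b{\left(k,K \right)} = \frac{5}{3} - \frac{k}{3}$ ($b{\left(k,K \right)} = - \frac{-5 + k}{3} = \frac{5}{3} - \frac{k}{3}$)
$x = 44285$ ($x = 32624 - \left(-14631 + 2970\right) = 32624 - -11661 = 32624 + 11661 = 44285$)
$s{\left(o \right)} = - \frac{5}{63}$ ($s{\left(o \right)} = - \frac{\frac{5}{3} - - \frac{5}{3}}{42} = - \frac{\frac{5}{3} + \frac{5}{3}}{42} = \left(- \frac{1}{42}\right) \frac{10}{3} = - \frac{5}{63}$)
$\frac{1}{s{\left(-124 \right)} + x} = \frac{1}{- \frac{5}{63} + 44285} = \frac{1}{\frac{2789950}{63}} = \frac{63}{2789950}$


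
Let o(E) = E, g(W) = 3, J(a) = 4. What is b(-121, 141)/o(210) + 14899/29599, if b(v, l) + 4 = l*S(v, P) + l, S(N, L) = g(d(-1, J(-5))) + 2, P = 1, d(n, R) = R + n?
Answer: 14025574/3107895 ≈ 4.5129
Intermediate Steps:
S(N, L) = 5 (S(N, L) = 3 + 2 = 5)
b(v, l) = -4 + 6*l (b(v, l) = -4 + (l*5 + l) = -4 + (5*l + l) = -4 + 6*l)
b(-121, 141)/o(210) + 14899/29599 = (-4 + 6*141)/210 + 14899/29599 = (-4 + 846)*(1/210) + 14899*(1/29599) = 842*(1/210) + 14899/29599 = 421/105 + 14899/29599 = 14025574/3107895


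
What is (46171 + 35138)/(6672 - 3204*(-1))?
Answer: 27103/3292 ≈ 8.2330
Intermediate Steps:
(46171 + 35138)/(6672 - 3204*(-1)) = 81309/(6672 + 3204) = 81309/9876 = 81309*(1/9876) = 27103/3292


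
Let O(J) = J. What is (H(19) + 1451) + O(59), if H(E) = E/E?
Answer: 1511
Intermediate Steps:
H(E) = 1
(H(19) + 1451) + O(59) = (1 + 1451) + 59 = 1452 + 59 = 1511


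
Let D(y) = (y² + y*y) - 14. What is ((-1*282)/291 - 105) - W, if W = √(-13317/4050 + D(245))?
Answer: -10279/97 - √972264966/90 ≈ -452.43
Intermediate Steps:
D(y) = -14 + 2*y² (D(y) = (y² + y²) - 14 = 2*y² - 14 = -14 + 2*y²)
W = √972264966/90 (W = √(-13317/4050 + (-14 + 2*245²)) = √(-13317*1/4050 + (-14 + 2*60025)) = √(-4439/1350 + (-14 + 120050)) = √(-4439/1350 + 120036) = √(162044161/1350) = √972264966/90 ≈ 346.46)
((-1*282)/291 - 105) - W = ((-1*282)/291 - 105) - √972264966/90 = ((1/291)*(-282) - 105) - √972264966/90 = (-94/97 - 105) - √972264966/90 = -10279/97 - √972264966/90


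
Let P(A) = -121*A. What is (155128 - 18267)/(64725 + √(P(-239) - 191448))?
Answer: 8858328225/4189488154 - 136861*I*√162529/4189488154 ≈ 2.1144 - 0.01317*I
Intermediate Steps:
(155128 - 18267)/(64725 + √(P(-239) - 191448)) = (155128 - 18267)/(64725 + √(-121*(-239) - 191448)) = 136861/(64725 + √(28919 - 191448)) = 136861/(64725 + √(-162529)) = 136861/(64725 + I*√162529)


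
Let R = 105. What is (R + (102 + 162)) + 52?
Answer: 421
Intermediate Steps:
(R + (102 + 162)) + 52 = (105 + (102 + 162)) + 52 = (105 + 264) + 52 = 369 + 52 = 421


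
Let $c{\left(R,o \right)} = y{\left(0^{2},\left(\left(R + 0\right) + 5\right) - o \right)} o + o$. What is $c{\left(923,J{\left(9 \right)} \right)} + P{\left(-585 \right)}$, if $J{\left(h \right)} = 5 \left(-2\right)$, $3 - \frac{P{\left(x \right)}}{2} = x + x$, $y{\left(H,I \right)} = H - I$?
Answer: $11716$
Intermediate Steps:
$P{\left(x \right)} = 6 - 4 x$ ($P{\left(x \right)} = 6 - 2 \left(x + x\right) = 6 - 2 \cdot 2 x = 6 - 4 x$)
$J{\left(h \right)} = -10$
$c{\left(R,o \right)} = o + o \left(-5 + o - R\right)$ ($c{\left(R,o \right)} = \left(0^{2} - \left(\left(\left(R + 0\right) + 5\right) - o\right)\right) o + o = \left(0 - \left(\left(R + 5\right) - o\right)\right) o + o = \left(0 - \left(\left(5 + R\right) - o\right)\right) o + o = \left(0 - \left(5 + R - o\right)\right) o + o = \left(-5 + o - R\right) o + o = o \left(-5 + o - R\right) + o = o + o \left(-5 + o - R\right)$)
$c{\left(923,J{\left(9 \right)} \right)} + P{\left(-585 \right)} = - 10 \left(-4 - 10 - 923\right) + \left(6 - -2340\right) = - 10 \left(-4 - 10 - 923\right) + \left(6 + 2340\right) = \left(-10\right) \left(-937\right) + 2346 = 9370 + 2346 = 11716$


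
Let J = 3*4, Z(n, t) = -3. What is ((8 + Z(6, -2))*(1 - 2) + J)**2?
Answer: 49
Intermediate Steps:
J = 12
((8 + Z(6, -2))*(1 - 2) + J)**2 = ((8 - 3)*(1 - 2) + 12)**2 = (5*(-1) + 12)**2 = (-5 + 12)**2 = 7**2 = 49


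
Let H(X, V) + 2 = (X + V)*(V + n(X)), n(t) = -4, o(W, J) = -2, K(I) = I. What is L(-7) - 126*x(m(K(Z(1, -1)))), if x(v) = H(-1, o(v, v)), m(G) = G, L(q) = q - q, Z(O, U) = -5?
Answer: -2016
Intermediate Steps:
L(q) = 0
H(X, V) = -2 + (-4 + V)*(V + X) (H(X, V) = -2 + (X + V)*(V - 4) = -2 + (V + X)*(-4 + V) = -2 + (-4 + V)*(V + X))
x(v) = 16 (x(v) = -2 + (-2)² - 4*(-2) - 4*(-1) - 2*(-1) = -2 + 4 + 8 + 4 + 2 = 16)
L(-7) - 126*x(m(K(Z(1, -1)))) = 0 - 126*16 = 0 - 2016 = -2016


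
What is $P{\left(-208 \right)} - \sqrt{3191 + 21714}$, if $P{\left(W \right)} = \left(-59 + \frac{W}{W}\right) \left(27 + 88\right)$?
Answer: $-6670 - \sqrt{24905} \approx -6827.8$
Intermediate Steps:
$P{\left(W \right)} = -6670$ ($P{\left(W \right)} = \left(-59 + 1\right) 115 = \left(-58\right) 115 = -6670$)
$P{\left(-208 \right)} - \sqrt{3191 + 21714} = -6670 - \sqrt{3191 + 21714} = -6670 - \sqrt{24905}$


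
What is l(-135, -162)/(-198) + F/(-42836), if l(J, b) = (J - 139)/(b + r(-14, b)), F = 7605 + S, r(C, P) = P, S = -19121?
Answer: 90879671/343501884 ≈ 0.26457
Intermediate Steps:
F = -11516 (F = 7605 - 19121 = -11516)
l(J, b) = (-139 + J)/(2*b) (l(J, b) = (J - 139)/(b + b) = (-139 + J)/((2*b)) = (-139 + J)*(1/(2*b)) = (-139 + J)/(2*b))
l(-135, -162)/(-198) + F/(-42836) = ((1/2)*(-139 - 135)/(-162))/(-198) - 11516/(-42836) = ((1/2)*(-1/162)*(-274))*(-1/198) - 11516*(-1/42836) = (137/162)*(-1/198) + 2879/10709 = -137/32076 + 2879/10709 = 90879671/343501884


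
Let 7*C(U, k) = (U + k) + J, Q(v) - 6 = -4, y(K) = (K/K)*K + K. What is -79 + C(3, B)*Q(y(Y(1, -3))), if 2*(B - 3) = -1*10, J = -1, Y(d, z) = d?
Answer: -79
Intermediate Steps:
y(K) = 2*K (y(K) = 1*K + K = K + K = 2*K)
Q(v) = 2 (Q(v) = 6 - 4 = 2)
B = -2 (B = 3 + (-1*10)/2 = 3 + (1/2)*(-10) = 3 - 5 = -2)
C(U, k) = -1/7 + U/7 + k/7 (C(U, k) = ((U + k) - 1)/7 = (-1 + U + k)/7 = -1/7 + U/7 + k/7)
-79 + C(3, B)*Q(y(Y(1, -3))) = -79 + (-1/7 + (1/7)*3 + (1/7)*(-2))*2 = -79 + (-1/7 + 3/7 - 2/7)*2 = -79 + 0*2 = -79 + 0 = -79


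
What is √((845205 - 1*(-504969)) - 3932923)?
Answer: I*√2582749 ≈ 1607.1*I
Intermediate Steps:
√((845205 - 1*(-504969)) - 3932923) = √((845205 + 504969) - 3932923) = √(1350174 - 3932923) = √(-2582749) = I*√2582749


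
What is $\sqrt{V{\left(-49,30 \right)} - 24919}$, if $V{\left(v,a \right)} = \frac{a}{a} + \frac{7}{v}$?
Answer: $\frac{i \sqrt{1220989}}{7} \approx 157.85 i$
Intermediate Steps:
$V{\left(v,a \right)} = 1 + \frac{7}{v}$
$\sqrt{V{\left(-49,30 \right)} - 24919} = \sqrt{\frac{7 - 49}{-49} - 24919} = \sqrt{\left(- \frac{1}{49}\right) \left(-42\right) - 24919} = \sqrt{\frac{6}{7} - 24919} = \sqrt{- \frac{174427}{7}} = \frac{i \sqrt{1220989}}{7}$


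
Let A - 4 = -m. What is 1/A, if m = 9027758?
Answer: -1/9027754 ≈ -1.1077e-7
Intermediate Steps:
A = -9027754 (A = 4 - 1*9027758 = 4 - 9027758 = -9027754)
1/A = 1/(-9027754) = -1/9027754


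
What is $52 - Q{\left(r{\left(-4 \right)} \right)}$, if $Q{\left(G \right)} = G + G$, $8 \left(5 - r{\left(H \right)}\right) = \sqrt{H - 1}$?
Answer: $42 + \frac{i \sqrt{5}}{4} \approx 42.0 + 0.55902 i$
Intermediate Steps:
$r{\left(H \right)} = 5 - \frac{\sqrt{-1 + H}}{8}$ ($r{\left(H \right)} = 5 - \frac{\sqrt{H - 1}}{8} = 5 - \frac{\sqrt{-1 + H}}{8}$)
$Q{\left(G \right)} = 2 G$
$52 - Q{\left(r{\left(-4 \right)} \right)} = 52 - 2 \left(5 - \frac{\sqrt{-1 - 4}}{8}\right) = 52 - 2 \left(5 - \frac{\sqrt{-5}}{8}\right) = 52 - 2 \left(5 - \frac{i \sqrt{5}}{8}\right) = 52 - \left(10 - \frac{i \sqrt{5}}{4}\right) = 42 + \frac{i \sqrt{5}}{4}$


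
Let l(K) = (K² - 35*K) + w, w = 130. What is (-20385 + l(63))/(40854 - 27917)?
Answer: -18491/12937 ≈ -1.4293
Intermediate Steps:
l(K) = 130 + K² - 35*K (l(K) = (K² - 35*K) + 130 = 130 + K² - 35*K)
(-20385 + l(63))/(40854 - 27917) = (-20385 + (130 + 63² - 35*63))/(40854 - 27917) = (-20385 + (130 + 3969 - 2205))/12937 = (-20385 + 1894)*(1/12937) = -18491*1/12937 = -18491/12937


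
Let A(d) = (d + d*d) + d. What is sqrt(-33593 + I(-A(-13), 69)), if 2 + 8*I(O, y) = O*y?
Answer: 3*I*sqrt(61914)/4 ≈ 186.62*I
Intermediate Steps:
A(d) = d**2 + 2*d (A(d) = (d + d**2) + d = d**2 + 2*d)
I(O, y) = -1/4 + O*y/8 (I(O, y) = -1/4 + (O*y)/8 = -1/4 + O*y/8)
sqrt(-33593 + I(-A(-13), 69)) = sqrt(-33593 + (-1/4 + (1/8)*(-(-13)*(2 - 13))*69)) = sqrt(-33593 + (-1/4 + (1/8)*(-(-13)*(-11))*69)) = sqrt(-33593 + (-1/4 + (1/8)*(-1*143)*69)) = sqrt(-33593 + (-1/4 + (1/8)*(-143)*69)) = sqrt(-33593 + (-1/4 - 9867/8)) = sqrt(-33593 - 9869/8) = sqrt(-278613/8) = 3*I*sqrt(61914)/4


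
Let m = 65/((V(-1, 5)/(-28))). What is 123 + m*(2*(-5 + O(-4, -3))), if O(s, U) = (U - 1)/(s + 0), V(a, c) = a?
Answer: -14437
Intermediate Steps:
O(s, U) = (-1 + U)/s
m = 1820 (m = 65/((-1/(-28))) = 65/((-1*(-1/28))) = 65/(1/28) = 65*28 = 1820)
123 + m*(2*(-5 + O(-4, -3))) = 123 + 1820*(2*(-5 + (-1 - 3)/(-4))) = 123 + 1820*(2*(-5 - ¼*(-4))) = 123 + 1820*(2*(-5 + 1)) = 123 + 1820*(2*(-4)) = 123 + 1820*(-8) = 123 - 14560 = -14437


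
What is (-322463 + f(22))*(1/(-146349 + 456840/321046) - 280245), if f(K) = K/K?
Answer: 2122947333771862308956/23492152107 ≈ 9.0368e+10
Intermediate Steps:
f(K) = 1
(-322463 + f(22))*(1/(-146349 + 456840/321046) - 280245) = (-322463 + 1)*(1/(-146349 + 456840/321046) - 280245) = -322462*(1/(-146349 + 456840*(1/321046)) - 280245) = -322462*(1/(-146349 + 228420/160523) - 280245) = -322462*(1/(-23492152107/160523) - 280245) = -322462*(-160523/23492152107 - 280245) = -322462*(-6583558167386738/23492152107) = 2122947333771862308956/23492152107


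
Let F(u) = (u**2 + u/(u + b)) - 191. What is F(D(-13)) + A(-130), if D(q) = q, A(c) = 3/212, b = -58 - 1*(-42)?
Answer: -132413/6148 ≈ -21.538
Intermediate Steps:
b = -16 (b = -58 + 42 = -16)
A(c) = 3/212 (A(c) = 3*(1/212) = 3/212)
F(u) = -191 + u**2 + u/(-16 + u) (F(u) = (u**2 + u/(u - 16)) - 191 = (u**2 + u/(-16 + u)) - 191 = -191 + u**2 + u/(-16 + u))
F(D(-13)) + A(-130) = (3056 + (-13)**3 - 190*(-13) - 16*(-13)**2)/(-16 - 13) + 3/212 = (3056 - 2197 + 2470 - 16*169)/(-29) + 3/212 = -(3056 - 2197 + 2470 - 2704)/29 + 3/212 = -1/29*625 + 3/212 = -625/29 + 3/212 = -132413/6148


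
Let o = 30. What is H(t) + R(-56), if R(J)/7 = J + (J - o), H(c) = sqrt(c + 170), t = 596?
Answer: -994 + sqrt(766) ≈ -966.32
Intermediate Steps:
H(c) = sqrt(170 + c)
R(J) = -210 + 14*J (R(J) = 7*(J + (J - 1*30)) = 7*(J + (J - 30)) = 7*(J + (-30 + J)) = 7*(-30 + 2*J) = -210 + 14*J)
H(t) + R(-56) = sqrt(170 + 596) + (-210 + 14*(-56)) = sqrt(766) + (-210 - 784) = sqrt(766) - 994 = -994 + sqrt(766)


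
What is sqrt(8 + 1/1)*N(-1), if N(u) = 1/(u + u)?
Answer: -3/2 ≈ -1.5000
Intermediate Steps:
N(u) = 1/(2*u)
sqrt(8 + 1/1)*N(-1) = sqrt(8 + 1/1)*((1/2)/(-1)) = sqrt(8 + 1)*((1/2)*(-1)) = sqrt(9)*(-1/2) = 3*(-1/2) = -3/2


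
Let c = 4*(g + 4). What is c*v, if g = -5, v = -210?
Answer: 840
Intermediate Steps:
c = -4 (c = 4*(-5 + 4) = 4*(-1) = -4)
c*v = -4*(-210) = 840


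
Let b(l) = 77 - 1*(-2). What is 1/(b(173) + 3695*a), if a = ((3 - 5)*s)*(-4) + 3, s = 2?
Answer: 1/70284 ≈ 1.4228e-5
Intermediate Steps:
b(l) = 79 (b(l) = 77 + 2 = 79)
a = 19 (a = ((3 - 5)*2)*(-4) + 3 = -2*2*(-4) + 3 = -4*(-4) + 3 = 16 + 3 = 19)
1/(b(173) + 3695*a) = 1/(79 + 3695*19) = 1/(79 + 70205) = 1/70284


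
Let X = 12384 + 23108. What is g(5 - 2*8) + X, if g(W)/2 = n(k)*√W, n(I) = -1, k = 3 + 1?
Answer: 35492 - 2*I*√11 ≈ 35492.0 - 6.6332*I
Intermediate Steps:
k = 4
X = 35492
g(W) = -2*√W (g(W) = 2*(-√W) = -2*√W)
g(5 - 2*8) + X = -2*√(5 - 2*8) + 35492 = -2*√(5 - 16) + 35492 = -2*I*√11 + 35492 = 35492 - 2*I*√11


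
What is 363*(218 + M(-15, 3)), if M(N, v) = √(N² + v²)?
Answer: 79134 + 1089*√26 ≈ 84687.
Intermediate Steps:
363*(218 + M(-15, 3)) = 363*(218 + √((-15)² + 3²)) = 363*(218 + √(225 + 9)) = 363*(218 + √234) = 363*(218 + 3*√26) = 79134 + 1089*√26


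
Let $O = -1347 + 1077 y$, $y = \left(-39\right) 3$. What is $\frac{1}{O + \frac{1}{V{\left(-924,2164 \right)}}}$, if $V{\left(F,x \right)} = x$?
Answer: $- \frac{2164}{275598383} \approx -7.852 \cdot 10^{-6}$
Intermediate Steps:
$y = -117$
$O = -127356$ ($O = -1347 + 1077 \left(-117\right) = -1347 - 126009 = -127356$)
$\frac{1}{O + \frac{1}{V{\left(-924,2164 \right)}}} = \frac{1}{-127356 + \frac{1}{2164}} = \frac{1}{- \frac{275598383}{2164}} = - \frac{2164}{275598383}$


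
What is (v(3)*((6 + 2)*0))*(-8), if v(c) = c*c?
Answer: 0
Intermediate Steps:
v(c) = c²
(v(3)*((6 + 2)*0))*(-8) = (3²*((6 + 2)*0))*(-8) = (9*(8*0))*(-8) = (9*0)*(-8) = 0*(-8) = 0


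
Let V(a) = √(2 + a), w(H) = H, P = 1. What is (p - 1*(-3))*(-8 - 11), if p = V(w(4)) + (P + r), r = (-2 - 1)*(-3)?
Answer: -247 - 19*√6 ≈ -293.54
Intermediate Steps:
r = 9 (r = -3*(-3) = 9)
p = 10 + √6 (p = √(2 + 4) + (1 + 9) = √6 + 10 = 10 + √6 ≈ 12.449)
(p - 1*(-3))*(-8 - 11) = ((10 + √6) - 1*(-3))*(-8 - 11) = ((10 + √6) + 3)*(-19) = (13 + √6)*(-19) = -247 - 19*√6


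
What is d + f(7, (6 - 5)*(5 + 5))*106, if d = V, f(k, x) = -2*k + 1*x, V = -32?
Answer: -456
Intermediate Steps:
f(k, x) = x - 2*k (f(k, x) = -2*k + x = x - 2*k)
d = -32
d + f(7, (6 - 5)*(5 + 5))*106 = -32 + ((6 - 5)*(5 + 5) - 2*7)*106 = -32 + (1*10 - 14)*106 = -32 + (10 - 14)*106 = -32 - 4*106 = -32 - 424 = -456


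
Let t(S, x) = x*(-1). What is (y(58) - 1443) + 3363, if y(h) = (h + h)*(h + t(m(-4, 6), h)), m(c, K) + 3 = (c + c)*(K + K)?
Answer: 1920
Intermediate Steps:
m(c, K) = -3 + 4*K*c (m(c, K) = -3 + (c + c)*(K + K) = -3 + (2*c)*(2*K) = -3 + 4*K*c)
t(S, x) = -x
y(h) = 0 (y(h) = (h + h)*(h - h) = (2*h)*0 = 0)
(y(58) - 1443) + 3363 = (0 - 1443) + 3363 = -1443 + 3363 = 1920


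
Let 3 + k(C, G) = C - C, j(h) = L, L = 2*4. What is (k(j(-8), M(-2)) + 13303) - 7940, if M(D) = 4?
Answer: 5360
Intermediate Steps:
L = 8
j(h) = 8
k(C, G) = -3 (k(C, G) = -3 + (C - C) = -3 + 0 = -3)
(k(j(-8), M(-2)) + 13303) - 7940 = (-3 + 13303) - 7940 = 13300 - 7940 = 5360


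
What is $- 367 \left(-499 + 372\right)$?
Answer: $46609$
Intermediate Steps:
$- 367 \left(-499 + 372\right) = \left(-367\right) \left(-127\right) = 46609$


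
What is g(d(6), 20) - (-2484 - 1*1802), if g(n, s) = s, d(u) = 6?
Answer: 4306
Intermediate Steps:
g(d(6), 20) - (-2484 - 1*1802) = 20 - (-2484 - 1*1802) = 20 - (-2484 - 1802) = 20 - 1*(-4286) = 20 + 4286 = 4306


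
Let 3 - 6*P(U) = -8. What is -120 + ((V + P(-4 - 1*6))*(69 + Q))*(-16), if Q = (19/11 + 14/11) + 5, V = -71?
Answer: 255280/3 ≈ 85093.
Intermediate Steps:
P(U) = 11/6 (P(U) = ½ - ⅙*(-8) = ½ + 4/3 = 11/6)
Q = 8 (Q = (19*(1/11) + 14*(1/11)) + 5 = (19/11 + 14/11) + 5 = 3 + 5 = 8)
-120 + ((V + P(-4 - 1*6))*(69 + Q))*(-16) = -120 + ((-71 + 11/6)*(69 + 8))*(-16) = -120 - 415/6*77*(-16) = -120 - 31955/6*(-16) = -120 + 255640/3 = 255280/3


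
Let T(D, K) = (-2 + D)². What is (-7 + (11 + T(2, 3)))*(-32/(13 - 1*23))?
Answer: 64/5 ≈ 12.800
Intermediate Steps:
(-7 + (11 + T(2, 3)))*(-32/(13 - 1*23)) = (-7 + (11 + (-2 + 2)²))*(-32/(13 - 1*23)) = (-7 + (11 + 0²))*(-32/(13 - 23)) = (-7 + (11 + 0))*(-32/(-10)) = (-7 + 11)*(-32*(-⅒)) = 4*(16/5) = 64/5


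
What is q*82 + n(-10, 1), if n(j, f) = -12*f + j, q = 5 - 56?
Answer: -4204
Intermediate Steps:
q = -51
n(j, f) = j - 12*f
q*82 + n(-10, 1) = -51*82 + (-10 - 12*1) = -4182 + (-10 - 12) = -4182 - 22 = -4204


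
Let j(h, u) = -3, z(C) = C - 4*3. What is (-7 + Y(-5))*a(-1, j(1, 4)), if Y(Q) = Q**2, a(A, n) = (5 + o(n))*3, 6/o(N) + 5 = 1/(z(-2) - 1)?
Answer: 3915/19 ≈ 206.05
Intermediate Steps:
z(C) = -12 + C (z(C) = C - 12 = -12 + C)
o(N) = -45/38 (o(N) = 6/(-5 + 1/((-12 - 2) - 1)) = 6/(-5 + 1/(-14 - 1)) = 6/(-5 + 1/(-15)) = 6/(-5 - 1/15) = 6/(-76/15) = 6*(-15/76) = -45/38)
a(A, n) = 435/38 (a(A, n) = (5 - 45/38)*3 = (145/38)*3 = 435/38)
(-7 + Y(-5))*a(-1, j(1, 4)) = (-7 + (-5)**2)*(435/38) = (-7 + 25)*(435/38) = 18*(435/38) = 3915/19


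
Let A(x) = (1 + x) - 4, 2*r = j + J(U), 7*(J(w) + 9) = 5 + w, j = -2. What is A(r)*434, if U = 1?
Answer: -3503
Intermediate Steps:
J(w) = -58/7 + w/7 (J(w) = -9 + (5 + w)/7 = -9 + (5/7 + w/7) = -58/7 + w/7)
r = -71/14 (r = (-2 + (-58/7 + (⅐)*1))/2 = (-2 + (-58/7 + ⅐))/2 = (-2 - 57/7)/2 = (½)*(-71/7) = -71/14 ≈ -5.0714)
A(x) = -3 + x
A(r)*434 = (-3 - 71/14)*434 = -113/14*434 = -3503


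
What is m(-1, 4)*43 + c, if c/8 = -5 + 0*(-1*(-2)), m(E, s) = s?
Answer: 132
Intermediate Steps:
c = -40 (c = 8*(-5 + 0*(-1*(-2))) = 8*(-5 + 0*2) = 8*(-5 + 0) = 8*(-5) = -40)
m(-1, 4)*43 + c = 4*43 - 40 = 172 - 40 = 132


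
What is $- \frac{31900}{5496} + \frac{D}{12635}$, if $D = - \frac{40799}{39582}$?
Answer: $- \frac{332375137798}{57263576265} \approx -5.8043$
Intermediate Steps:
$D = - \frac{40799}{39582}$ ($D = \left(-40799\right) \frac{1}{39582} = - \frac{40799}{39582} \approx -1.0307$)
$- \frac{31900}{5496} + \frac{D}{12635} = - \frac{31900}{5496} - \frac{40799}{39582 \cdot 12635} = \left(-31900\right) \frac{1}{5496} - \frac{40799}{500118570} = - \frac{7975}{1374} - \frac{40799}{500118570} = - \frac{332375137798}{57263576265}$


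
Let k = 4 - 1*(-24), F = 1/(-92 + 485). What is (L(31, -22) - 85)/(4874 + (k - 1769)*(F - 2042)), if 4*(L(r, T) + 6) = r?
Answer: -130869/5596306748 ≈ -2.3385e-5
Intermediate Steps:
F = 1/393 ≈ 0.0025445
L(r, T) = -6 + r/4
k = 28 (k = 4 + 24 = 28)
(L(31, -22) - 85)/(4874 + (k - 1769)*(F - 2042)) = ((-6 + (¼)*31) - 85)/(4874 + (28 - 1769)*(1/393 - 2042)) = ((-6 + 31/4) - 85)/(4874 - 1741*(-802505/393)) = (7/4 - 85)/(4874 + 1397161205/393) = -333/(4*1399076687/393) = -333/4*393/1399076687 = -130869/5596306748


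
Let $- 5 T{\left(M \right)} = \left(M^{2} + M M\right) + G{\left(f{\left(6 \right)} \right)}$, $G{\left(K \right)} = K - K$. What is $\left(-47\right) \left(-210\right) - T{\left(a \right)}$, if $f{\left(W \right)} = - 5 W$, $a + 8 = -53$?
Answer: $\frac{56792}{5} \approx 11358.0$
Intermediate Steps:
$a = -61$ ($a = -8 - 53 = -61$)
$G{\left(K \right)} = 0$
$T{\left(M \right)} = - \frac{2 M^{2}}{5}$ ($T{\left(M \right)} = - \frac{\left(M^{2} + M M\right) + 0}{5} = - \frac{\left(M^{2} + M^{2}\right) + 0}{5} = - \frac{2 M^{2} + 0}{5} = - \frac{2 M^{2}}{5}$)
$\left(-47\right) \left(-210\right) - T{\left(a \right)} = \left(-47\right) \left(-210\right) - - \frac{2 \left(-61\right)^{2}}{5} = 9870 - \left(- \frac{2}{5}\right) 3721 = 9870 - - \frac{7442}{5} = 9870 + \frac{7442}{5} = \frac{56792}{5}$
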